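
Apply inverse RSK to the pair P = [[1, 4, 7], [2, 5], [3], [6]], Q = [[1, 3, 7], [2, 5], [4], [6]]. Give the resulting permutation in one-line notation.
Reverse RSK: for i = n, n-1, ..., 1, locate i in Q, remove the corresponding corner cell from P, and reverse-bump its entry up through P; the value ejected from row 1 is w(i).

So w = 6 3 5 2 4 1 7.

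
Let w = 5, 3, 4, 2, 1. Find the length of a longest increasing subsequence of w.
2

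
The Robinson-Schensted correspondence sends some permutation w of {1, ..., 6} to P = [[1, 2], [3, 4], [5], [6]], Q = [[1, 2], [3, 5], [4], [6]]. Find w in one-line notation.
Reverse the RSK construction: for i from n down to 1, find the cell of Q containing i, remove the entry at that cell from P, and reverse-bump it up through P; the value ejected from row 1 is w(i).

Step i=6: Q has 6 at row 4, column 1; remove 6 from row 4 of P and reverse-bump: 6 enters row 3 and ejects 5; 5 enters row 2 and ejects 4; 4 enters row 1 and ejects 2. So w(6) = 2. P is now [[1, 4], [3, 5], [6]].
Step i=5: Q has 5 at row 2, column 2; remove 5 from row 2 of P and reverse-bump: 5 enters row 1 and ejects 4. So w(5) = 4. P is now [[1, 5], [3], [6]].
Step i=4: Q has 4 at row 3, column 1; remove 6 from row 3 of P and reverse-bump: 6 enters row 2 and ejects 3; 3 enters row 1 and ejects 1. So w(4) = 1. P is now [[3, 5], [6]].
Step i=3: Q has 3 at row 2, column 1; remove 6 from row 2 of P and reverse-bump: 6 enters row 1 and ejects 5. So w(3) = 5. P is now [[3, 6]].
Step i=2: Q has 2 at row 1, column 2; remove that cell from P, ejecting 6. So w(2) = 6. P is now [[3]].
Step i=1: Q has 1 at row 1, column 1; remove that cell from P, ejecting 3. So w(1) = 3. P is now [].

So w = 3 6 5 1 4 2.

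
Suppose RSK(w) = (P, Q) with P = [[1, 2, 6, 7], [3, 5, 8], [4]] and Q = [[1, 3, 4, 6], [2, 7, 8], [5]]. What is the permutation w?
4 3 5 6 1 8 2 7

Reverse the RSK construction: for i from n down to 1, find the cell of Q containing i, remove the entry at that cell from P, and reverse-bump it up through P; the value ejected from row 1 is w(i).

Step i=8: Q has 8 at row 2, column 3; remove 8 from row 2 of P and reverse-bump: 8 enters row 1 and ejects 7. So w(8) = 7. P is now [[1, 2, 6, 8], [3, 5], [4]].
Step i=7: Q has 7 at row 2, column 2; remove 5 from row 2 of P and reverse-bump: 5 enters row 1 and ejects 2. So w(7) = 2. P is now [[1, 5, 6, 8], [3], [4]].
Step i=6: Q has 6 at row 1, column 4; remove that cell from P, ejecting 8. So w(6) = 8. P is now [[1, 5, 6], [3], [4]].
Step i=5: Q has 5 at row 3, column 1; remove 4 from row 3 of P and reverse-bump: 4 enters row 2 and ejects 3; 3 enters row 1 and ejects 1. So w(5) = 1. P is now [[3, 5, 6], [4]].
Step i=4: Q has 4 at row 1, column 3; remove that cell from P, ejecting 6. So w(4) = 6. P is now [[3, 5], [4]].
Step i=3: Q has 3 at row 1, column 2; remove that cell from P, ejecting 5. So w(3) = 5. P is now [[3], [4]].
Step i=2: Q has 2 at row 2, column 1; remove 4 from row 2 of P and reverse-bump: 4 enters row 1 and ejects 3. So w(2) = 3. P is now [[4]].
Step i=1: Q has 1 at row 1, column 1; remove that cell from P, ejecting 4. So w(1) = 4. P is now [].

So w = 4 3 5 6 1 8 2 7.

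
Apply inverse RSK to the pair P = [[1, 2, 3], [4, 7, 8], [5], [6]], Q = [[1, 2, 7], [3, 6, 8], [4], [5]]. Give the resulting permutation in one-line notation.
6 7 5 4 1 2 8 3

Reverse the RSK construction: for i from n down to 1, find the cell of Q containing i, remove the entry at that cell from P, and reverse-bump it up through P; the value ejected from row 1 is w(i).

Step i=8: Q has 8 at row 2, column 3; remove 8 from row 2 of P and reverse-bump: 8 enters row 1 and ejects 3. So w(8) = 3. P is now [[1, 2, 8], [4, 7], [5], [6]].
Step i=7: Q has 7 at row 1, column 3; remove that cell from P, ejecting 8. So w(7) = 8. P is now [[1, 2], [4, 7], [5], [6]].
Step i=6: Q has 6 at row 2, column 2; remove 7 from row 2 of P and reverse-bump: 7 enters row 1 and ejects 2. So w(6) = 2. P is now [[1, 7], [4], [5], [6]].
Step i=5: Q has 5 at row 4, column 1; remove 6 from row 4 of P and reverse-bump: 6 enters row 3 and ejects 5; 5 enters row 2 and ejects 4; 4 enters row 1 and ejects 1. So w(5) = 1. P is now [[4, 7], [5], [6]].
Step i=4: Q has 4 at row 3, column 1; remove 6 from row 3 of P and reverse-bump: 6 enters row 2 and ejects 5; 5 enters row 1 and ejects 4. So w(4) = 4. P is now [[5, 7], [6]].
Step i=3: Q has 3 at row 2, column 1; remove 6 from row 2 of P and reverse-bump: 6 enters row 1 and ejects 5. So w(3) = 5. P is now [[6, 7]].
Step i=2: Q has 2 at row 1, column 2; remove that cell from P, ejecting 7. So w(2) = 7. P is now [[6]].
Step i=1: Q has 1 at row 1, column 1; remove that cell from P, ejecting 6. So w(1) = 6. P is now [].

So w = 6 7 5 4 1 2 8 3.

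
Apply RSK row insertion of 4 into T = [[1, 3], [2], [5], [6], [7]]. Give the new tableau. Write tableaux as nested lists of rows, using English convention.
4 is larger than every entry of row 1, so it is appended to row 1. The new tableau is [[1, 3, 4], [2], [5], [6], [7]].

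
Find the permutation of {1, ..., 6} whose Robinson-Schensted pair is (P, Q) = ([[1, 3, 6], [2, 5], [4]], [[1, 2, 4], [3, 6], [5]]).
4 5 2 6 1 3

Reverse the RSK construction: for i from n down to 1, find the cell of Q containing i, remove the entry at that cell from P, and reverse-bump it up through P; the value ejected from row 1 is w(i).

Step i=6: Q has 6 at row 2, column 2; remove 5 from row 2 of P and reverse-bump: 5 enters row 1 and ejects 3. So w(6) = 3. P is now [[1, 5, 6], [2], [4]].
Step i=5: Q has 5 at row 3, column 1; remove 4 from row 3 of P and reverse-bump: 4 enters row 2 and ejects 2; 2 enters row 1 and ejects 1. So w(5) = 1. P is now [[2, 5, 6], [4]].
Step i=4: Q has 4 at row 1, column 3; remove that cell from P, ejecting 6. So w(4) = 6. P is now [[2, 5], [4]].
Step i=3: Q has 3 at row 2, column 1; remove 4 from row 2 of P and reverse-bump: 4 enters row 1 and ejects 2. So w(3) = 2. P is now [[4, 5]].
Step i=2: Q has 2 at row 1, column 2; remove that cell from P, ejecting 5. So w(2) = 5. P is now [[4]].
Step i=1: Q has 1 at row 1, column 1; remove that cell from P, ejecting 4. So w(1) = 4. P is now [].

So w = 4 5 2 6 1 3.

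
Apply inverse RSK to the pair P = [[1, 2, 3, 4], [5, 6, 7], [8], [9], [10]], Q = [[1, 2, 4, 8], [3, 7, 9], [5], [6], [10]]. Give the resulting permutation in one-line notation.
1 10 5 9 6 2 3 8 7 4

Reverse the RSK construction: for i from n down to 1, find the cell of Q containing i, remove the entry at that cell from P, and reverse-bump it up through P; the value ejected from row 1 is w(i).

Step i=10: Q has 10 at row 5, column 1; remove 10 from row 5 of P and reverse-bump: 10 enters row 4 and ejects 9; 9 enters row 3 and ejects 8; 8 enters row 2 and ejects 7; 7 enters row 1 and ejects 4. So w(10) = 4. P is now [[1, 2, 3, 7], [5, 6, 8], [9], [10]].
Step i=9: Q has 9 at row 2, column 3; remove 8 from row 2 of P and reverse-bump: 8 enters row 1 and ejects 7. So w(9) = 7. P is now [[1, 2, 3, 8], [5, 6], [9], [10]].
Step i=8: Q has 8 at row 1, column 4; remove that cell from P, ejecting 8. So w(8) = 8. P is now [[1, 2, 3], [5, 6], [9], [10]].
Step i=7: Q has 7 at row 2, column 2; remove 6 from row 2 of P and reverse-bump: 6 enters row 1 and ejects 3. So w(7) = 3. P is now [[1, 2, 6], [5], [9], [10]].
Step i=6: Q has 6 at row 4, column 1; remove 10 from row 4 of P and reverse-bump: 10 enters row 3 and ejects 9; 9 enters row 2 and ejects 5; 5 enters row 1 and ejects 2. So w(6) = 2. P is now [[1, 5, 6], [9], [10]].
Step i=5: Q has 5 at row 3, column 1; remove 10 from row 3 of P and reverse-bump: 10 enters row 2 and ejects 9; 9 enters row 1 and ejects 6. So w(5) = 6. P is now [[1, 5, 9], [10]].
Step i=4: Q has 4 at row 1, column 3; remove that cell from P, ejecting 9. So w(4) = 9. P is now [[1, 5], [10]].
Step i=3: Q has 3 at row 2, column 1; remove 10 from row 2 of P and reverse-bump: 10 enters row 1 and ejects 5. So w(3) = 5. P is now [[1, 10]].
Step i=2: Q has 2 at row 1, column 2; remove that cell from P, ejecting 10. So w(2) = 10. P is now [[1]].
Step i=1: Q has 1 at row 1, column 1; remove that cell from P, ejecting 1. So w(1) = 1. P is now [].

So w = 1 10 5 9 6 2 3 8 7 4.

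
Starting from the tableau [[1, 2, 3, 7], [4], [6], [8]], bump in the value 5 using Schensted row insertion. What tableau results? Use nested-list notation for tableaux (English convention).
[[1, 2, 3, 5], [4, 7], [6], [8]]

In row 1, 5 replaces 7 (the leftmost entry greater than 5); 7 is bumped to row 2. 7 is appended to row 2. The new tableau is [[1, 2, 3, 5], [4, 7], [6], [8]].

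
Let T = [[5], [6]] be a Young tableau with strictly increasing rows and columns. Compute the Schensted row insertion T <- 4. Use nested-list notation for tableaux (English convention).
In row 1, 4 replaces 5 (the leftmost entry greater than 4); 5 is bumped to row 2. In row 2, 5 replaces 6 (the leftmost entry greater than 5); 6 is bumped to row 3. 6 starts a new row 3. The new tableau is [[4], [5], [6]].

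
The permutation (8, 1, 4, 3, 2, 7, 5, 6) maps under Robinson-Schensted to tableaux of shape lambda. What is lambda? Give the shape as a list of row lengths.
Row-insert each entry into an empty tableau.

After inserting 8: P = [[8]].
After inserting 1: P = [[1], [8]].
After inserting 4: P = [[1, 4], [8]].
After inserting 3: P = [[1, 3], [4], [8]].
After inserting 2: P = [[1, 2], [3], [4], [8]].
After inserting 7: P = [[1, 2, 7], [3], [4], [8]].
After inserting 5: P = [[1, 2, 5], [3, 7], [4], [8]].
After inserting 6: P = [[1, 2, 5, 6], [3, 7], [4], [8]].

The final insertion tableau P = [[1, 2, 5, 6], [3, 7], [4], [8]] has shape [4, 2, 1, 1].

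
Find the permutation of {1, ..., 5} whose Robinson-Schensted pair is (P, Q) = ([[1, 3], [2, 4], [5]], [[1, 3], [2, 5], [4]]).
5 2 4 1 3

Reverse the RSK construction: for i from n down to 1, find the cell of Q containing i, remove the entry at that cell from P, and reverse-bump it up through P; the value ejected from row 1 is w(i).

Step i=5: Q has 5 at row 2, column 2; remove 4 from row 2 of P and reverse-bump: 4 enters row 1 and ejects 3. So w(5) = 3. P is now [[1, 4], [2], [5]].
Step i=4: Q has 4 at row 3, column 1; remove 5 from row 3 of P and reverse-bump: 5 enters row 2 and ejects 2; 2 enters row 1 and ejects 1. So w(4) = 1. P is now [[2, 4], [5]].
Step i=3: Q has 3 at row 1, column 2; remove that cell from P, ejecting 4. So w(3) = 4. P is now [[2], [5]].
Step i=2: Q has 2 at row 2, column 1; remove 5 from row 2 of P and reverse-bump: 5 enters row 1 and ejects 2. So w(2) = 2. P is now [[5]].
Step i=1: Q has 1 at row 1, column 1; remove that cell from P, ejecting 5. So w(1) = 5. P is now [].

So w = 5 2 4 1 3.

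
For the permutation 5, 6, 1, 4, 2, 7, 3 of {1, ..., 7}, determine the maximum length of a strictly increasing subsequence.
3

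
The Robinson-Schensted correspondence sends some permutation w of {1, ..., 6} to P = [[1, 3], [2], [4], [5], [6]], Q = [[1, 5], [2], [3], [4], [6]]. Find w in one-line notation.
6 5 4 2 3 1

Reverse the RSK construction: for i from n down to 1, find the cell of Q containing i, remove the entry at that cell from P, and reverse-bump it up through P; the value ejected from row 1 is w(i).

Step i=6: Q has 6 at row 5, column 1; remove 6 from row 5 of P and reverse-bump: 6 enters row 4 and ejects 5; 5 enters row 3 and ejects 4; 4 enters row 2 and ejects 2; 2 enters row 1 and ejects 1. So w(6) = 1. P is now [[2, 3], [4], [5], [6]].
Step i=5: Q has 5 at row 1, column 2; remove that cell from P, ejecting 3. So w(5) = 3. P is now [[2], [4], [5], [6]].
Step i=4: Q has 4 at row 4, column 1; remove 6 from row 4 of P and reverse-bump: 6 enters row 3 and ejects 5; 5 enters row 2 and ejects 4; 4 enters row 1 and ejects 2. So w(4) = 2. P is now [[4], [5], [6]].
Step i=3: Q has 3 at row 3, column 1; remove 6 from row 3 of P and reverse-bump: 6 enters row 2 and ejects 5; 5 enters row 1 and ejects 4. So w(3) = 4. P is now [[5], [6]].
Step i=2: Q has 2 at row 2, column 1; remove 6 from row 2 of P and reverse-bump: 6 enters row 1 and ejects 5. So w(2) = 5. P is now [[6]].
Step i=1: Q has 1 at row 1, column 1; remove that cell from P, ejecting 6. So w(1) = 6. P is now [].

So w = 6 5 4 2 3 1.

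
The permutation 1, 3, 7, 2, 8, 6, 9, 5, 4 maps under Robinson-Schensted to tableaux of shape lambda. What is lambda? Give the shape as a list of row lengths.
Row-insert each entry into an empty tableau.

After inserting 1: P = [[1]].
After inserting 3: P = [[1, 3]].
After inserting 7: P = [[1, 3, 7]].
After inserting 2: P = [[1, 2, 7], [3]].
After inserting 8: P = [[1, 2, 7, 8], [3]].
After inserting 6: P = [[1, 2, 6, 8], [3, 7]].
After inserting 9: P = [[1, 2, 6, 8, 9], [3, 7]].
After inserting 5: P = [[1, 2, 5, 8, 9], [3, 6], [7]].
After inserting 4: P = [[1, 2, 4, 8, 9], [3, 5], [6], [7]].

The final insertion tableau P = [[1, 2, 4, 8, 9], [3, 5], [6], [7]] has shape [5, 2, 1, 1].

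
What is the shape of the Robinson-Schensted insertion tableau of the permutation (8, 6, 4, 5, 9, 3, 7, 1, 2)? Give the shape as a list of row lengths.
[3, 2, 2, 1, 1]

Row-insert each entry into an empty tableau.

After inserting 8: P = [[8]].
After inserting 6: P = [[6], [8]].
After inserting 4: P = [[4], [6], [8]].
After inserting 5: P = [[4, 5], [6], [8]].
After inserting 9: P = [[4, 5, 9], [6], [8]].
After inserting 3: P = [[3, 5, 9], [4], [6], [8]].
After inserting 7: P = [[3, 5, 7], [4, 9], [6], [8]].
After inserting 1: P = [[1, 5, 7], [3, 9], [4], [6], [8]].
After inserting 2: P = [[1, 2, 7], [3, 5], [4, 9], [6], [8]].

The final insertion tableau P = [[1, 2, 7], [3, 5], [4, 9], [6], [8]] has shape [3, 2, 2, 1, 1].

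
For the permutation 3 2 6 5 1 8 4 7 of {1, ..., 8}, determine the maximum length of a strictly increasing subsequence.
3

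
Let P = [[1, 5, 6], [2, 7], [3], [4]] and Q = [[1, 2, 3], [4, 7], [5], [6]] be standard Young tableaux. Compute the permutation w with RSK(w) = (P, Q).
4 5 7 3 2 1 6

Reverse the RSK construction: for i from n down to 1, find the cell of Q containing i, remove the entry at that cell from P, and reverse-bump it up through P; the value ejected from row 1 is w(i).

Step i=7: Q has 7 at row 2, column 2; remove 7 from row 2 of P and reverse-bump: 7 enters row 1 and ejects 6. So w(7) = 6. P is now [[1, 5, 7], [2], [3], [4]].
Step i=6: Q has 6 at row 4, column 1; remove 4 from row 4 of P and reverse-bump: 4 enters row 3 and ejects 3; 3 enters row 2 and ejects 2; 2 enters row 1 and ejects 1. So w(6) = 1. P is now [[2, 5, 7], [3], [4]].
Step i=5: Q has 5 at row 3, column 1; remove 4 from row 3 of P and reverse-bump: 4 enters row 2 and ejects 3; 3 enters row 1 and ejects 2. So w(5) = 2. P is now [[3, 5, 7], [4]].
Step i=4: Q has 4 at row 2, column 1; remove 4 from row 2 of P and reverse-bump: 4 enters row 1 and ejects 3. So w(4) = 3. P is now [[4, 5, 7]].
Step i=3: Q has 3 at row 1, column 3; remove that cell from P, ejecting 7. So w(3) = 7. P is now [[4, 5]].
Step i=2: Q has 2 at row 1, column 2; remove that cell from P, ejecting 5. So w(2) = 5. P is now [[4]].
Step i=1: Q has 1 at row 1, column 1; remove that cell from P, ejecting 4. So w(1) = 4. P is now [].

So w = 4 5 7 3 2 1 6.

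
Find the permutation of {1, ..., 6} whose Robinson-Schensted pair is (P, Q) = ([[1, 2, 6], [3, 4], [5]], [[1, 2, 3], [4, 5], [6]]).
3 5 6 1 4 2

Reverse the RSK construction: for i from n down to 1, find the cell of Q containing i, remove the entry at that cell from P, and reverse-bump it up through P; the value ejected from row 1 is w(i).

Step i=6: Q has 6 at row 3, column 1; remove 5 from row 3 of P and reverse-bump: 5 enters row 2 and ejects 4; 4 enters row 1 and ejects 2. So w(6) = 2. P is now [[1, 4, 6], [3, 5]].
Step i=5: Q has 5 at row 2, column 2; remove 5 from row 2 of P and reverse-bump: 5 enters row 1 and ejects 4. So w(5) = 4. P is now [[1, 5, 6], [3]].
Step i=4: Q has 4 at row 2, column 1; remove 3 from row 2 of P and reverse-bump: 3 enters row 1 and ejects 1. So w(4) = 1. P is now [[3, 5, 6]].
Step i=3: Q has 3 at row 1, column 3; remove that cell from P, ejecting 6. So w(3) = 6. P is now [[3, 5]].
Step i=2: Q has 2 at row 1, column 2; remove that cell from P, ejecting 5. So w(2) = 5. P is now [[3]].
Step i=1: Q has 1 at row 1, column 1; remove that cell from P, ejecting 3. So w(1) = 3. P is now [].

So w = 3 5 6 1 4 2.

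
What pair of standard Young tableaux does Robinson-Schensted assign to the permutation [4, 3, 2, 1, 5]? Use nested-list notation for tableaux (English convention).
Insert each entry of the permutation into P by Schensted row insertion, recording in Q the position of each new cell.

Insert 4: appended to row 1. P = [[4]].
Insert 3: 3 bumps 4 from row 1; 4 starts row 2. P = [[3], [4]].
Insert 2: 2 bumps 3 from row 1; 3 bumps 4 from row 2; 4 starts row 3. P = [[2], [3], [4]].
Insert 1: 1 bumps 2 from row 1; 2 bumps 3 from row 2; 3 bumps 4 from row 3; 4 starts row 4. P = [[1], [2], [3], [4]].
Insert 5: appended to row 1. P = [[1, 5], [2], [3], [4]].

So P = [[1, 5], [2], [3], [4]], Q = [[1, 5], [2], [3], [4]].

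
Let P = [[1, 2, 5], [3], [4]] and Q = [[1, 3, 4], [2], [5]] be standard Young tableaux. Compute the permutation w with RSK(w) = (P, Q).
4 1 3 5 2

Reverse the RSK construction: for i from n down to 1, find the cell of Q containing i, remove the entry at that cell from P, and reverse-bump it up through P; the value ejected from row 1 is w(i).

Step i=5: Q has 5 at row 3, column 1; remove 4 from row 3 of P and reverse-bump: 4 enters row 2 and ejects 3; 3 enters row 1 and ejects 2. So w(5) = 2. P is now [[1, 3, 5], [4]].
Step i=4: Q has 4 at row 1, column 3; remove that cell from P, ejecting 5. So w(4) = 5. P is now [[1, 3], [4]].
Step i=3: Q has 3 at row 1, column 2; remove that cell from P, ejecting 3. So w(3) = 3. P is now [[1], [4]].
Step i=2: Q has 2 at row 2, column 1; remove 4 from row 2 of P and reverse-bump: 4 enters row 1 and ejects 1. So w(2) = 1. P is now [[4]].
Step i=1: Q has 1 at row 1, column 1; remove that cell from P, ejecting 4. So w(1) = 4. P is now [].

So w = 4 1 3 5 2.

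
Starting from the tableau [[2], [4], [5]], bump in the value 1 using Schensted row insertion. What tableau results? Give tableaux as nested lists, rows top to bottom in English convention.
[[1], [2], [4], [5]]

In row 1, 1 replaces 2 (the leftmost entry greater than 1); 2 is bumped to row 2. In row 2, 2 replaces 4 (the leftmost entry greater than 2); 4 is bumped to row 3. In row 3, 4 replaces 5 (the leftmost entry greater than 4); 5 is bumped to row 4. 5 starts a new row 4. The new tableau is [[1], [2], [4], [5]].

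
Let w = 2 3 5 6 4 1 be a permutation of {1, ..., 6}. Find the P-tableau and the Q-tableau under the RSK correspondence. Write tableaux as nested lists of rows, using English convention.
P = [[1, 3, 4, 6], [2], [5]], Q = [[1, 2, 3, 4], [5], [6]]

Insert each entry of the permutation into P by Schensted row insertion, recording in Q the position of each new cell.

Insert 2: appended to row 1. P = [[2]].
Insert 3: appended to row 1. P = [[2, 3]].
Insert 5: appended to row 1. P = [[2, 3, 5]].
Insert 6: appended to row 1. P = [[2, 3, 5, 6]].
Insert 4: 4 bumps 5 from row 1; 5 starts row 2. P = [[2, 3, 4, 6], [5]].
Insert 1: 1 bumps 2 from row 1; 2 bumps 5 from row 2; 5 starts row 3. P = [[1, 3, 4, 6], [2], [5]].

So P = [[1, 3, 4, 6], [2], [5]], Q = [[1, 2, 3, 4], [5], [6]].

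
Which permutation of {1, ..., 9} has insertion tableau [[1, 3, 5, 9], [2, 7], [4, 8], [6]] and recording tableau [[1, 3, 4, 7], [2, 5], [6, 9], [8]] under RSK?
Reverse the RSK construction: for i from n down to 1, find the cell of Q containing i, remove the entry at that cell from P, and reverse-bump it up through P; the value ejected from row 1 is w(i).

Step i=9: Q has 9 at row 3, column 2; remove 8 from row 3 of P and reverse-bump: 8 enters row 2 and ejects 7; 7 enters row 1 and ejects 5. So w(9) = 5. P is now [[1, 3, 7, 9], [2, 8], [4], [6]].
Step i=8: Q has 8 at row 4, column 1; remove 6 from row 4 of P and reverse-bump: 6 enters row 3 and ejects 4; 4 enters row 2 and ejects 2; 2 enters row 1 and ejects 1. So w(8) = 1. P is now [[2, 3, 7, 9], [4, 8], [6]].
Step i=7: Q has 7 at row 1, column 4; remove that cell from P, ejecting 9. So w(7) = 9. P is now [[2, 3, 7], [4, 8], [6]].
Step i=6: Q has 6 at row 3, column 1; remove 6 from row 3 of P and reverse-bump: 6 enters row 2 and ejects 4; 4 enters row 1 and ejects 3. So w(6) = 3. P is now [[2, 4, 7], [6, 8]].
Step i=5: Q has 5 at row 2, column 2; remove 8 from row 2 of P and reverse-bump: 8 enters row 1 and ejects 7. So w(5) = 7. P is now [[2, 4, 8], [6]].
Step i=4: Q has 4 at row 1, column 3; remove that cell from P, ejecting 8. So w(4) = 8. P is now [[2, 4], [6]].
Step i=3: Q has 3 at row 1, column 2; remove that cell from P, ejecting 4. So w(3) = 4. P is now [[2], [6]].
Step i=2: Q has 2 at row 2, column 1; remove 6 from row 2 of P and reverse-bump: 6 enters row 1 and ejects 2. So w(2) = 2. P is now [[6]].
Step i=1: Q has 1 at row 1, column 1; remove that cell from P, ejecting 6. So w(1) = 6. P is now [].

So w = 6 2 4 8 7 3 9 1 5.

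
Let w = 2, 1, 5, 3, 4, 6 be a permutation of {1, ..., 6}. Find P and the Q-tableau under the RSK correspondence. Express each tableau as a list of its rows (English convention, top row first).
P = [[1, 3, 4, 6], [2, 5]], Q = [[1, 3, 5, 6], [2, 4]]

Insert each entry of the permutation into P by Schensted row insertion, recording in Q the position of each new cell.

After inserting 2: P = [[2]].
After inserting 1: P = [[1], [2]].
After inserting 5: P = [[1, 5], [2]].
After inserting 3: P = [[1, 3], [2, 5]].
After inserting 4: P = [[1, 3, 4], [2, 5]].
After inserting 6: P = [[1, 3, 4, 6], [2, 5]].

So P = [[1, 3, 4, 6], [2, 5]], Q = [[1, 3, 5, 6], [2, 4]].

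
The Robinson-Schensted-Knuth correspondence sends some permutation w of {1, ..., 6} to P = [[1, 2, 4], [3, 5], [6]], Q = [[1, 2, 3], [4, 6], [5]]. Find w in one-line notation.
1 3 6 5 2 4

Reverse the RSK construction: for i from n down to 1, find the cell of Q containing i, remove the entry at that cell from P, and reverse-bump it up through P; the value ejected from row 1 is w(i).

Step i=6: Q has 6 at row 2, column 2; remove 5 from row 2 of P and reverse-bump: 5 enters row 1 and ejects 4. So w(6) = 4. P is now [[1, 2, 5], [3], [6]].
Step i=5: Q has 5 at row 3, column 1; remove 6 from row 3 of P and reverse-bump: 6 enters row 2 and ejects 3; 3 enters row 1 and ejects 2. So w(5) = 2. P is now [[1, 3, 5], [6]].
Step i=4: Q has 4 at row 2, column 1; remove 6 from row 2 of P and reverse-bump: 6 enters row 1 and ejects 5. So w(4) = 5. P is now [[1, 3, 6]].
Step i=3: Q has 3 at row 1, column 3; remove that cell from P, ejecting 6. So w(3) = 6. P is now [[1, 3]].
Step i=2: Q has 2 at row 1, column 2; remove that cell from P, ejecting 3. So w(2) = 3. P is now [[1]].
Step i=1: Q has 1 at row 1, column 1; remove that cell from P, ejecting 1. So w(1) = 1. P is now [].

So w = 1 3 6 5 2 4.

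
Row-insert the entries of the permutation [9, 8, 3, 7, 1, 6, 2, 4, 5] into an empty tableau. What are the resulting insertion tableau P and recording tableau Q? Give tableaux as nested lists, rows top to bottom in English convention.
P = [[1, 2, 4, 5], [3, 6], [7], [8], [9]], Q = [[1, 4, 8, 9], [2, 6], [3], [5], [7]]

Insert each entry of the permutation into P by Schensted row insertion, recording in Q the position of each new cell.

Insert 9: appended to row 1. P = [[9]].
Insert 8: 8 bumps 9 from row 1; 9 starts row 2. P = [[8], [9]].
Insert 3: 3 bumps 8 from row 1; 8 bumps 9 from row 2; 9 starts row 3. P = [[3], [8], [9]].
Insert 7: appended to row 1. P = [[3, 7], [8], [9]].
Insert 1: 1 bumps 3 from row 1; 3 bumps 8 from row 2; 8 bumps 9 from row 3; 9 starts row 4. P = [[1, 7], [3], [8], [9]].
Insert 6: 6 bumps 7 from row 1; 7 appends to row 2. P = [[1, 6], [3, 7], [8], [9]].
Insert 2: 2 bumps 6 from row 1; 6 bumps 7 from row 2; 7 bumps 8 from row 3; 8 bumps 9 from row 4; 9 starts row 5. P = [[1, 2], [3, 6], [7], [8], [9]].
Insert 4: appended to row 1. P = [[1, 2, 4], [3, 6], [7], [8], [9]].
Insert 5: appended to row 1. P = [[1, 2, 4, 5], [3, 6], [7], [8], [9]].

So P = [[1, 2, 4, 5], [3, 6], [7], [8], [9]], Q = [[1, 4, 8, 9], [2, 6], [3], [5], [7]].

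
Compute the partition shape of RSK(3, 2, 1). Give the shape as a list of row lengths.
Row-insert each entry into an empty tableau.

After inserting 3: P = [[3]].
After inserting 2: P = [[2], [3]].
After inserting 1: P = [[1], [2], [3]].

The final insertion tableau P = [[1], [2], [3]] has shape [1, 1, 1].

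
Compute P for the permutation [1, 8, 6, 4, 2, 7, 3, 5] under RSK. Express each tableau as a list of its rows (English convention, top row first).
Insert 1: appended to row 1. P = [[1]].
Insert 8: appended to row 1. P = [[1, 8]].
Insert 6: 6 bumps 8 from row 1; 8 starts row 2. P = [[1, 6], [8]].
Insert 4: 4 bumps 6 from row 1; 6 bumps 8 from row 2; 8 starts row 3. P = [[1, 4], [6], [8]].
Insert 2: 2 bumps 4 from row 1; 4 bumps 6 from row 2; 6 bumps 8 from row 3; 8 starts row 4. P = [[1, 2], [4], [6], [8]].
Insert 7: appended to row 1. P = [[1, 2, 7], [4], [6], [8]].
Insert 3: 3 bumps 7 from row 1; 7 appends to row 2. P = [[1, 2, 3], [4, 7], [6], [8]].
Insert 5: appended to row 1. P = [[1, 2, 3, 5], [4, 7], [6], [8]].

So P = [[1, 2, 3, 5], [4, 7], [6], [8]].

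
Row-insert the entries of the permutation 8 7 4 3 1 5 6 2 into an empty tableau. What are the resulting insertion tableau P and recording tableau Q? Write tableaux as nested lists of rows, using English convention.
Insert each entry of the permutation into P by Schensted row insertion, recording in Q the position of each new cell.

Insert 8: appended to row 1. P = [[8]], Q = [[1]].
Insert 7: 7 bumps 8 from row 1; 8 starts row 2. P = [[7], [8]], Q = [[1], [2]].
Insert 4: 4 bumps 7 from row 1; 7 bumps 8 from row 2; 8 starts row 3. P = [[4], [7], [8]], Q = [[1], [2], [3]].
Insert 3: 3 bumps 4 from row 1; 4 bumps 7 from row 2; 7 bumps 8 from row 3; 8 starts row 4. P = [[3], [4], [7], [8]], Q = [[1], [2], [3], [4]].
Insert 1: 1 bumps 3 from row 1; 3 bumps 4 from row 2; 4 bumps 7 from row 3; 7 bumps 8 from row 4; 8 starts row 5. P = [[1], [3], [4], [7], [8]], Q = [[1], [2], [3], [4], [5]].
Insert 5: appended to row 1. P = [[1, 5], [3], [4], [7], [8]], Q = [[1, 6], [2], [3], [4], [5]].
Insert 6: appended to row 1. P = [[1, 5, 6], [3], [4], [7], [8]], Q = [[1, 6, 7], [2], [3], [4], [5]].
Insert 2: 2 bumps 5 from row 1; 5 appends to row 2. P = [[1, 2, 6], [3, 5], [4], [7], [8]], Q = [[1, 6, 7], [2, 8], [3], [4], [5]].

So P = [[1, 2, 6], [3, 5], [4], [7], [8]], Q = [[1, 6, 7], [2, 8], [3], [4], [5]].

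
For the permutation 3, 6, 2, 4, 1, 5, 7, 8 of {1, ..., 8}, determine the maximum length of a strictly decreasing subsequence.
3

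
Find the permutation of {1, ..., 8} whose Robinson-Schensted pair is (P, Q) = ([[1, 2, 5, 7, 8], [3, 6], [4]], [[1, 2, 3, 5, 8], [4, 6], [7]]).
1 4 6 3 7 5 2 8

Reverse the RSK construction: for i from n down to 1, find the cell of Q containing i, remove the entry at that cell from P, and reverse-bump it up through P; the value ejected from row 1 is w(i).

Step i=8: Q has 8 at row 1, column 5; remove that cell from P, ejecting 8. So w(8) = 8. P is now [[1, 2, 5, 7], [3, 6], [4]].
Step i=7: Q has 7 at row 3, column 1; remove 4 from row 3 of P and reverse-bump: 4 enters row 2 and ejects 3; 3 enters row 1 and ejects 2. So w(7) = 2. P is now [[1, 3, 5, 7], [4, 6]].
Step i=6: Q has 6 at row 2, column 2; remove 6 from row 2 of P and reverse-bump: 6 enters row 1 and ejects 5. So w(6) = 5. P is now [[1, 3, 6, 7], [4]].
Step i=5: Q has 5 at row 1, column 4; remove that cell from P, ejecting 7. So w(5) = 7. P is now [[1, 3, 6], [4]].
Step i=4: Q has 4 at row 2, column 1; remove 4 from row 2 of P and reverse-bump: 4 enters row 1 and ejects 3. So w(4) = 3. P is now [[1, 4, 6]].
Step i=3: Q has 3 at row 1, column 3; remove that cell from P, ejecting 6. So w(3) = 6. P is now [[1, 4]].
Step i=2: Q has 2 at row 1, column 2; remove that cell from P, ejecting 4. So w(2) = 4. P is now [[1]].
Step i=1: Q has 1 at row 1, column 1; remove that cell from P, ejecting 1. So w(1) = 1. P is now [].

So w = 1 4 6 3 7 5 2 8.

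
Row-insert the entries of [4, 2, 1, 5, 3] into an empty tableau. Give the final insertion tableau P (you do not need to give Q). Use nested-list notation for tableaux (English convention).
Insert 4: appended to row 1. P = [[4]].
Insert 2: 2 bumps 4 from row 1; 4 starts row 2. P = [[2], [4]].
Insert 1: 1 bumps 2 from row 1; 2 bumps 4 from row 2; 4 starts row 3. P = [[1], [2], [4]].
Insert 5: appended to row 1. P = [[1, 5], [2], [4]].
Insert 3: 3 bumps 5 from row 1; 5 appends to row 2. P = [[1, 3], [2, 5], [4]].

So P = [[1, 3], [2, 5], [4]].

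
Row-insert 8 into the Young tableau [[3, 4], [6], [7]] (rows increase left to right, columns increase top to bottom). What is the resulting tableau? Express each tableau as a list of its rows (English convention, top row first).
8 is larger than every entry of row 1, so it is appended to row 1. The new tableau is [[3, 4, 8], [6], [7]].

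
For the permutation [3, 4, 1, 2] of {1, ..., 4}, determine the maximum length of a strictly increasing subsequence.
2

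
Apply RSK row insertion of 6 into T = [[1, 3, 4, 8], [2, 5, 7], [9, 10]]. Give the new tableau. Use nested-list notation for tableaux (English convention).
[[1, 3, 4, 6], [2, 5, 7, 8], [9, 10]]

In row 1, 6 replaces 8 (the leftmost entry greater than 6); 8 is bumped to row 2. 8 is appended to row 2. The new tableau is [[1, 3, 4, 6], [2, 5, 7, 8], [9, 10]].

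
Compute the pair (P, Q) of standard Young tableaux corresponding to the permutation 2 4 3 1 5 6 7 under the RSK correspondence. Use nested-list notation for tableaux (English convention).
P = [[1, 3, 5, 6, 7], [2], [4]], Q = [[1, 2, 5, 6, 7], [3], [4]]

Insert each entry of the permutation into P by Schensted row insertion, recording in Q the position of each new cell.

Insert 2: appended to row 1. P = [[2]], Q = [[1]].
Insert 4: appended to row 1. P = [[2, 4]], Q = [[1, 2]].
Insert 3: 3 bumps 4 from row 1; 4 starts row 2. P = [[2, 3], [4]], Q = [[1, 2], [3]].
Insert 1: 1 bumps 2 from row 1; 2 bumps 4 from row 2; 4 starts row 3. P = [[1, 3], [2], [4]], Q = [[1, 2], [3], [4]].
Insert 5: appended to row 1. P = [[1, 3, 5], [2], [4]], Q = [[1, 2, 5], [3], [4]].
Insert 6: appended to row 1. P = [[1, 3, 5, 6], [2], [4]], Q = [[1, 2, 5, 6], [3], [4]].
Insert 7: appended to row 1. P = [[1, 3, 5, 6, 7], [2], [4]], Q = [[1, 2, 5, 6, 7], [3], [4]].

So P = [[1, 3, 5, 6, 7], [2], [4]], Q = [[1, 2, 5, 6, 7], [3], [4]].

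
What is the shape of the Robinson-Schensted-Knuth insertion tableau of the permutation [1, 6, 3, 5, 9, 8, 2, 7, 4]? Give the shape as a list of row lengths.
Row-insert each entry into an empty tableau.

After inserting 1: P = [[1]].
After inserting 6: P = [[1, 6]].
After inserting 3: P = [[1, 3], [6]].
After inserting 5: P = [[1, 3, 5], [6]].
After inserting 9: P = [[1, 3, 5, 9], [6]].
After inserting 8: P = [[1, 3, 5, 8], [6, 9]].
After inserting 2: P = [[1, 2, 5, 8], [3, 9], [6]].
After inserting 7: P = [[1, 2, 5, 7], [3, 8], [6, 9]].
After inserting 4: P = [[1, 2, 4, 7], [3, 5], [6, 8], [9]].

The final insertion tableau P = [[1, 2, 4, 7], [3, 5], [6, 8], [9]] has shape [4, 2, 2, 1].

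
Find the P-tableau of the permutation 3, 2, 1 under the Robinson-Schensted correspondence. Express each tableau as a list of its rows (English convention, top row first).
P = [[1], [2], [3]]

After inserting 3: P = [[3]].
After inserting 2: P = [[2], [3]].
After inserting 1: P = [[1], [2], [3]].

So P = [[1], [2], [3]].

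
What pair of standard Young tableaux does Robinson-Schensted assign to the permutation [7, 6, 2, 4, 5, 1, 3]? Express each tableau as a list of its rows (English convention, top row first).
P = [[1, 3, 5], [2, 4], [6], [7]], Q = [[1, 4, 5], [2, 7], [3], [6]]

Insert each entry of the permutation into P by Schensted row insertion, recording in Q the position of each new cell.

Insert 7: appended to row 1. P = [[7]].
Insert 6: 6 bumps 7 from row 1; 7 starts row 2. P = [[6], [7]].
Insert 2: 2 bumps 6 from row 1; 6 bumps 7 from row 2; 7 starts row 3. P = [[2], [6], [7]].
Insert 4: appended to row 1. P = [[2, 4], [6], [7]].
Insert 5: appended to row 1. P = [[2, 4, 5], [6], [7]].
Insert 1: 1 bumps 2 from row 1; 2 bumps 6 from row 2; 6 bumps 7 from row 3; 7 starts row 4. P = [[1, 4, 5], [2], [6], [7]].
Insert 3: 3 bumps 4 from row 1; 4 appends to row 2. P = [[1, 3, 5], [2, 4], [6], [7]].

So P = [[1, 3, 5], [2, 4], [6], [7]], Q = [[1, 4, 5], [2, 7], [3], [6]].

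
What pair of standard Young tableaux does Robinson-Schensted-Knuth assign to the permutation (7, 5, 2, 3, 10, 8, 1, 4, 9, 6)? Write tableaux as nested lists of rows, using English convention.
P = [[1, 3, 4, 6], [2, 8, 9], [5, 10], [7]], Q = [[1, 4, 5, 9], [2, 6, 10], [3, 8], [7]]

Insert each entry of the permutation into P by Schensted row insertion, recording in Q the position of each new cell.

After inserting 7: P = [[7]].
After inserting 5: P = [[5], [7]].
After inserting 2: P = [[2], [5], [7]].
After inserting 3: P = [[2, 3], [5], [7]].
After inserting 10: P = [[2, 3, 10], [5], [7]].
After inserting 8: P = [[2, 3, 8], [5, 10], [7]].
After inserting 1: P = [[1, 3, 8], [2, 10], [5], [7]].
After inserting 4: P = [[1, 3, 4], [2, 8], [5, 10], [7]].
After inserting 9: P = [[1, 3, 4, 9], [2, 8], [5, 10], [7]].
After inserting 6: P = [[1, 3, 4, 6], [2, 8, 9], [5, 10], [7]].

So P = [[1, 3, 4, 6], [2, 8, 9], [5, 10], [7]], Q = [[1, 4, 5, 9], [2, 6, 10], [3, 8], [7]].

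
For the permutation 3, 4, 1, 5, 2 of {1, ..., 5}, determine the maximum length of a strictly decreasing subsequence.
2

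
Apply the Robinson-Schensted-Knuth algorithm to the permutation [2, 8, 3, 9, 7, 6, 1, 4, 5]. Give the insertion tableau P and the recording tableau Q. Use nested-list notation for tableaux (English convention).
Insert each entry of the permutation into P by Schensted row insertion, recording in Q the position of each new cell.

Insert 2: appended to row 1. P = [[2]].
Insert 8: appended to row 1. P = [[2, 8]].
Insert 3: 3 bumps 8 from row 1; 8 starts row 2. P = [[2, 3], [8]].
Insert 9: appended to row 1. P = [[2, 3, 9], [8]].
Insert 7: 7 bumps 9 from row 1; 9 appends to row 2. P = [[2, 3, 7], [8, 9]].
Insert 6: 6 bumps 7 from row 1; 7 bumps 8 from row 2; 8 starts row 3. P = [[2, 3, 6], [7, 9], [8]].
Insert 1: 1 bumps 2 from row 1; 2 bumps 7 from row 2; 7 bumps 8 from row 3; 8 starts row 4. P = [[1, 3, 6], [2, 9], [7], [8]].
Insert 4: 4 bumps 6 from row 1; 6 bumps 9 from row 2; 9 appends to row 3. P = [[1, 3, 4], [2, 6], [7, 9], [8]].
Insert 5: appended to row 1. P = [[1, 3, 4, 5], [2, 6], [7, 9], [8]].

So P = [[1, 3, 4, 5], [2, 6], [7, 9], [8]], Q = [[1, 2, 4, 9], [3, 5], [6, 8], [7]].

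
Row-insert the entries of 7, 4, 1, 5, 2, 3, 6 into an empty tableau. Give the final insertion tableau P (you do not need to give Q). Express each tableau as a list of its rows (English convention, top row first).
Insert 7: appended to row 1. P = [[7]].
Insert 4: 4 bumps 7 from row 1; 7 starts row 2. P = [[4], [7]].
Insert 1: 1 bumps 4 from row 1; 4 bumps 7 from row 2; 7 starts row 3. P = [[1], [4], [7]].
Insert 5: appended to row 1. P = [[1, 5], [4], [7]].
Insert 2: 2 bumps 5 from row 1; 5 appends to row 2. P = [[1, 2], [4, 5], [7]].
Insert 3: appended to row 1. P = [[1, 2, 3], [4, 5], [7]].
Insert 6: appended to row 1. P = [[1, 2, 3, 6], [4, 5], [7]].

So P = [[1, 2, 3, 6], [4, 5], [7]].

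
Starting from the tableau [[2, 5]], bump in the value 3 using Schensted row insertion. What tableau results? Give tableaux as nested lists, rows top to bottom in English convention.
In row 1, 3 replaces 5 (the leftmost entry greater than 3); 5 is bumped to row 2. 5 starts a new row 2. The new tableau is [[2, 3], [5]].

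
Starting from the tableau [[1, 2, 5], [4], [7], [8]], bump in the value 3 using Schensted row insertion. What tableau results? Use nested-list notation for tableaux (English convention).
[[1, 2, 3], [4, 5], [7], [8]]

In row 1, 3 replaces 5 (the leftmost entry greater than 3); 5 is bumped to row 2. 5 is appended to row 2. The new tableau is [[1, 2, 3], [4, 5], [7], [8]].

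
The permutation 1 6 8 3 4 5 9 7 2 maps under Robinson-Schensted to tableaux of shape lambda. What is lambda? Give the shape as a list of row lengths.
Row-insert each entry into an empty tableau.

After inserting 1: P = [[1]].
After inserting 6: P = [[1, 6]].
After inserting 8: P = [[1, 6, 8]].
After inserting 3: P = [[1, 3, 8], [6]].
After inserting 4: P = [[1, 3, 4], [6, 8]].
After inserting 5: P = [[1, 3, 4, 5], [6, 8]].
After inserting 9: P = [[1, 3, 4, 5, 9], [6, 8]].
After inserting 7: P = [[1, 3, 4, 5, 7], [6, 8, 9]].
After inserting 2: P = [[1, 2, 4, 5, 7], [3, 8, 9], [6]].

The final insertion tableau P = [[1, 2, 4, 5, 7], [3, 8, 9], [6]] has shape [5, 3, 1].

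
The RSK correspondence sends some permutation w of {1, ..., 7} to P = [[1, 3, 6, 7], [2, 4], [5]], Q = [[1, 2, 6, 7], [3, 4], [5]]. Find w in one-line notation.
Reverse RSK: for i = n, n-1, ..., 1, locate i in Q, remove the corresponding corner cell from P, and reverse-bump its entry up through P; the value ejected from row 1 is w(i).

So w = 2 5 1 4 3 6 7.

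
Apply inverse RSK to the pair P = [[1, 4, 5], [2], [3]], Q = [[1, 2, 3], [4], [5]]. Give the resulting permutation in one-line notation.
Reverse the RSK construction: for i from n down to 1, find the cell of Q containing i, remove the entry at that cell from P, and reverse-bump it up through P; the value ejected from row 1 is w(i).

Step i=5: Q has 5 at row 3, column 1; remove 3 from row 3 of P and reverse-bump: 3 enters row 2 and ejects 2; 2 enters row 1 and ejects 1. So w(5) = 1. P is now [[2, 4, 5], [3]].
Step i=4: Q has 4 at row 2, column 1; remove 3 from row 2 of P and reverse-bump: 3 enters row 1 and ejects 2. So w(4) = 2. P is now [[3, 4, 5]].
Step i=3: Q has 3 at row 1, column 3; remove that cell from P, ejecting 5. So w(3) = 5. P is now [[3, 4]].
Step i=2: Q has 2 at row 1, column 2; remove that cell from P, ejecting 4. So w(2) = 4. P is now [[3]].
Step i=1: Q has 1 at row 1, column 1; remove that cell from P, ejecting 3. So w(1) = 3. P is now [].

So w = 3 4 5 2 1.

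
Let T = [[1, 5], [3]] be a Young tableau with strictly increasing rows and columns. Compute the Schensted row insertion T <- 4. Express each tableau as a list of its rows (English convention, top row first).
In row 1, 4 replaces 5 (the leftmost entry greater than 4); 5 is bumped to row 2. 5 is appended to row 2. The new tableau is [[1, 4], [3, 5]].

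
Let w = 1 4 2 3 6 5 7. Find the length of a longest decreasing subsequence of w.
2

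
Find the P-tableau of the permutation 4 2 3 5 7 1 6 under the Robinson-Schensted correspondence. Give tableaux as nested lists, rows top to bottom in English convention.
Insert 4: appended to row 1. P = [[4]].
Insert 2: 2 bumps 4 from row 1; 4 starts row 2. P = [[2], [4]].
Insert 3: appended to row 1. P = [[2, 3], [4]].
Insert 5: appended to row 1. P = [[2, 3, 5], [4]].
Insert 7: appended to row 1. P = [[2, 3, 5, 7], [4]].
Insert 1: 1 bumps 2 from row 1; 2 bumps 4 from row 2; 4 starts row 3. P = [[1, 3, 5, 7], [2], [4]].
Insert 6: 6 bumps 7 from row 1; 7 appends to row 2. P = [[1, 3, 5, 6], [2, 7], [4]].

So P = [[1, 3, 5, 6], [2, 7], [4]].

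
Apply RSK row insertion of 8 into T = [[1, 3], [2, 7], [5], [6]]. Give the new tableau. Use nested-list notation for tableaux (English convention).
[[1, 3, 8], [2, 7], [5], [6]]

8 is larger than every entry of row 1, so it is appended to row 1. The new tableau is [[1, 3, 8], [2, 7], [5], [6]].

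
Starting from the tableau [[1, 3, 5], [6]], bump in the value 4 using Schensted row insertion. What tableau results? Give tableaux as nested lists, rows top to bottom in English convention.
[[1, 3, 4], [5], [6]]

In row 1, 4 replaces 5 (the leftmost entry greater than 4); 5 is bumped to row 2. In row 2, 5 replaces 6 (the leftmost entry greater than 5); 6 is bumped to row 3. 6 starts a new row 3. The new tableau is [[1, 3, 4], [5], [6]].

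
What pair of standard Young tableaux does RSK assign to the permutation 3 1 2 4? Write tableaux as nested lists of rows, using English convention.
Insert each entry of the permutation into P by Schensted row insertion, recording in Q the position of each new cell.

Insert 3: appended to row 1. P = [[3]].
Insert 1: 1 bumps 3 from row 1; 3 starts row 2. P = [[1], [3]].
Insert 2: appended to row 1. P = [[1, 2], [3]].
Insert 4: appended to row 1. P = [[1, 2, 4], [3]].

So P = [[1, 2, 4], [3]], Q = [[1, 3, 4], [2]].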